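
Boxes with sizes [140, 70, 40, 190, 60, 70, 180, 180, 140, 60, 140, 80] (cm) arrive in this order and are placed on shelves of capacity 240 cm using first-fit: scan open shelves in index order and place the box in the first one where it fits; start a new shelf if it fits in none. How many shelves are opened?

  140 → shelf 1 (new)  [load 140/240]
  70 → shelf 1  [load 210/240]
  40 → shelf 2 (new)  [load 40/240]
  190 → shelf 2  [load 230/240]
  60 → shelf 3 (new)  [load 60/240]
  70 → shelf 3  [load 130/240]
  180 → shelf 4 (new)  [load 180/240]
  180 → shelf 5 (new)  [load 180/240]
  140 → shelf 6 (new)  [load 140/240]
  60 → shelf 3  [load 190/240]
  140 → shelf 7 (new)  [load 140/240]
  80 → shelf 6  [load 220/240]
7 shelves opened.

7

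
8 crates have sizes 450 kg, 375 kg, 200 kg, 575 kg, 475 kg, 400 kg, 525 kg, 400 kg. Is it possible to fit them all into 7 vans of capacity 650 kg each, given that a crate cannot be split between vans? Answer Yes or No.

Yes

A valid assignment using 7 vans:
  van 1: 575 = 575
  van 2: 525 = 525
  van 3: 475 = 475
  van 4: 450 + 200 = 650
  van 5: 400 = 400
  van 6: 400 = 400
  van 7: 375 = 375
Every load is within 650 kg, so 7 vans suffice.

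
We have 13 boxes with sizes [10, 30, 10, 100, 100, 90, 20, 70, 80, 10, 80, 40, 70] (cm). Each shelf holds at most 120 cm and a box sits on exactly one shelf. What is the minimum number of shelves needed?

Total = 100 + 100 + 90 + 80 + 80 + 70 + 70 + 40 + 30 + 20 + 10 + 10 + 10 = 710 cm.
Lower bound: ⌈710/120⌉ = 6 shelves.
Also, 7 boxes each exceed 60 cm, and no two of those can share a shelf, so at least 7 shelves are needed.
A packing using 7 shelves:
  shelf 1: 100 + 20 = 120
  shelf 2: 100 + 10 + 10 = 120
  shelf 3: 90 + 30 = 120
  shelf 4: 80 + 40 = 120
  shelf 5: 80 + 10 = 90
  shelf 6: 70 = 70
  shelf 7: 70 = 70
This matches the lower bound, so 7 is optimal.

7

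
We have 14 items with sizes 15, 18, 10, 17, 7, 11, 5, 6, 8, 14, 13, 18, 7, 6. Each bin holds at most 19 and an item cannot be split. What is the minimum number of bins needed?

Total = 18 + 18 + 17 + 15 + 14 + 13 + 11 + 10 + 8 + 7 + 7 + 6 + 6 + 5 = 155.
Lower bound: ⌈155/19⌉ = 9 bins.
A packing using 9 bins:
  bin 1: 18 = 18
  bin 2: 18 = 18
  bin 3: 17 = 17
  bin 4: 15 = 15
  bin 5: 14 + 5 = 19
  bin 6: 13 + 6 = 19
  bin 7: 11 + 8 = 19
  bin 8: 10 + 7 = 17
  bin 9: 7 + 6 = 13
This matches the lower bound, so 9 is optimal.

9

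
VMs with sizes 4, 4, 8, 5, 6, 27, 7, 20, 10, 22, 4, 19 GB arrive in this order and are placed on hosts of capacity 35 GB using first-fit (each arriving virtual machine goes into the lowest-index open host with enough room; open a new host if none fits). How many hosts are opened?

  4 → host 1 (new)  [load 4/35]
  4 → host 1  [load 8/35]
  8 → host 1  [load 16/35]
  5 → host 1  [load 21/35]
  6 → host 1  [load 27/35]
  27 → host 2 (new)  [load 27/35]
  7 → host 1  [load 34/35]
  20 → host 3 (new)  [load 20/35]
  10 → host 3  [load 30/35]
  22 → host 4 (new)  [load 22/35]
  4 → host 2  [load 31/35]
  19 → host 5 (new)  [load 19/35]
5 hosts opened.

5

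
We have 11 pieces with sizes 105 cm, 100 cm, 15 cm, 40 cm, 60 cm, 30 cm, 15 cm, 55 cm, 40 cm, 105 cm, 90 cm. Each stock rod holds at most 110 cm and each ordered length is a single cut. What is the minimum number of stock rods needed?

Total = 105 + 105 + 100 + 90 + 60 + 55 + 40 + 40 + 30 + 15 + 15 = 655 cm.
Lower bound: ⌈655/110⌉ = 6 stock rods.
A packing using 7 stock rods:
  stock rod 1: 105 = 105
  stock rod 2: 105 = 105
  stock rod 3: 100 = 100
  stock rod 4: 90 + 15 = 105
  stock rod 5: 60 + 40 = 100
  stock rod 6: 55 + 40 + 15 = 110
  stock rod 7: 30 = 30
No arrangement into 6 stock rods stays within capacity, so 7 is optimal.

7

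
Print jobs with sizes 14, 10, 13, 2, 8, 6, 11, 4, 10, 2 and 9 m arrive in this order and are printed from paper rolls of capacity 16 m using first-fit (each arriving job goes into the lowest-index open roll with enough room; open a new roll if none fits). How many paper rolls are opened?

7

  14 → roll 1 (new)  [load 14/16]
  10 → roll 2 (new)  [load 10/16]
  13 → roll 3 (new)  [load 13/16]
  2 → roll 1  [load 16/16]
  8 → roll 4 (new)  [load 8/16]
  6 → roll 2  [load 16/16]
  11 → roll 5 (new)  [load 11/16]
  4 → roll 4  [load 12/16]
  10 → roll 6 (new)  [load 10/16]
  2 → roll 3  [load 15/16]
  9 → roll 7 (new)  [load 9/16]
7 paper rolls opened.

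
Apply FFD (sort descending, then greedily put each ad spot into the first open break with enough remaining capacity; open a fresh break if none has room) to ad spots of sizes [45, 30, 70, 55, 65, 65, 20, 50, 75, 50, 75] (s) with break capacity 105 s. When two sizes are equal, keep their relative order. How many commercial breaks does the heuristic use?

7

Sorted descending: 75, 75, 70, 65, 65, 55, 50, 50, 45, 30, 20.
  75 → break 1 (new)  [load 75/105]
  75 → break 2 (new)  [load 75/105]
  70 → break 3 (new)  [load 70/105]
  65 → break 4 (new)  [load 65/105]
  65 → break 5 (new)  [load 65/105]
  55 → break 6 (new)  [load 55/105]
  50 → break 6  [load 105/105]
  50 → break 7 (new)  [load 50/105]
  45 → break 7  [load 95/105]
  30 → break 1  [load 105/105]
  20 → break 2  [load 95/105]
7 commercial breaks opened.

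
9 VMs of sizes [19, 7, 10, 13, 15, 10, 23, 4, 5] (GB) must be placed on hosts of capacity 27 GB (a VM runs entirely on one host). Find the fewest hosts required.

5

Total = 23 + 19 + 15 + 13 + 10 + 10 + 7 + 5 + 4 = 106 GB.
Lower bound: ⌈106/27⌉ = 4 hosts.
A packing using 5 hosts:
  host 1: 23 + 4 = 27
  host 2: 19 + 7 = 26
  host 3: 15 + 10 = 25
  host 4: 13 + 10 = 23
  host 5: 5 = 5
No arrangement into 4 hosts stays within capacity, so 5 is optimal.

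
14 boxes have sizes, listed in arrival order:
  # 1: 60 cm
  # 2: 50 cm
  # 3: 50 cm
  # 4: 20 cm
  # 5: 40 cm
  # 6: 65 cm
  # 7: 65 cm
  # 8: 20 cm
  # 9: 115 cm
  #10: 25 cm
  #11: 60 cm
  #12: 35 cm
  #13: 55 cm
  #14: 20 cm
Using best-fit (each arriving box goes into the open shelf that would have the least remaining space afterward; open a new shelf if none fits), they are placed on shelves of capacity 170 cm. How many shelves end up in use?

5

  60 → shelf 1 (new)  [load 60/170]
  50 → shelf 1  [load 110/170]
  50 → shelf 1  [load 160/170]
  20 → shelf 2 (new)  [load 20/170]
  40 → shelf 2  [load 60/170]
  65 → shelf 2  [load 125/170]
  65 → shelf 3 (new)  [load 65/170]
  20 → shelf 2  [load 145/170]
  115 → shelf 4 (new)  [load 115/170]
  25 → shelf 2  [load 170/170]
  60 → shelf 3  [load 125/170]
  35 → shelf 3  [load 160/170]
  55 → shelf 4  [load 170/170]
  20 → shelf 5 (new)  [load 20/170]
5 shelves opened.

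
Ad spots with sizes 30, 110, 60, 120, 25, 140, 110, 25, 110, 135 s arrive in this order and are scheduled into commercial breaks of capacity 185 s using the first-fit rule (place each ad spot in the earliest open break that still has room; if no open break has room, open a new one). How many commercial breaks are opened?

6

  30 → break 1 (new)  [load 30/185]
  110 → break 1  [load 140/185]
  60 → break 2 (new)  [load 60/185]
  120 → break 2  [load 180/185]
  25 → break 1  [load 165/185]
  140 → break 3 (new)  [load 140/185]
  110 → break 4 (new)  [load 110/185]
  25 → break 3  [load 165/185]
  110 → break 5 (new)  [load 110/185]
  135 → break 6 (new)  [load 135/185]
6 commercial breaks opened.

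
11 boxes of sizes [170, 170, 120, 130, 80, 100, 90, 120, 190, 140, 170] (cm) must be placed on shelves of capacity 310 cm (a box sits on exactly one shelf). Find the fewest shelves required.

Total = 190 + 170 + 170 + 170 + 140 + 130 + 120 + 120 + 100 + 90 + 80 = 1480 cm.
Lower bound: ⌈1480/310⌉ = 5 shelves.
A packing using 5 shelves:
  shelf 1: 190 + 120 = 310
  shelf 2: 170 + 140 = 310
  shelf 3: 170 + 130 = 300
  shelf 4: 170 + 120 = 290
  shelf 5: 100 + 90 + 80 = 270
This matches the lower bound, so 5 is optimal.

5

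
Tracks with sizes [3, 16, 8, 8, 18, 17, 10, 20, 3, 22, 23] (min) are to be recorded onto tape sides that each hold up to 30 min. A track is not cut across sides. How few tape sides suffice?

Total = 23 + 22 + 20 + 18 + 17 + 16 + 10 + 8 + 8 + 3 + 3 = 148 min.
Lower bound: ⌈148/30⌉ = 5 tape sides.
Also, 6 tracks each exceed 15 min, and no two of those can share a side, so at least 6 tape sides are needed.
A packing using 6 tape sides:
  side 1: 23 + 3 + 3 = 29
  side 2: 22 + 8 = 30
  side 3: 20 + 10 = 30
  side 4: 18 + 8 = 26
  side 5: 17 = 17
  side 6: 16 = 16
This matches the lower bound, so 6 is optimal.

6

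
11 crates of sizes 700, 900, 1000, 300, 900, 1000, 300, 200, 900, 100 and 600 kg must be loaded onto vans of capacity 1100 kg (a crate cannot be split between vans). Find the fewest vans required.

Total = 1000 + 1000 + 900 + 900 + 900 + 700 + 600 + 300 + 300 + 200 + 100 = 6900 kg.
Lower bound: ⌈6900/1100⌉ = 7 vans.
A packing using 7 vans:
  van 1: 1000 + 100 = 1100
  van 2: 1000 = 1000
  van 3: 900 + 200 = 1100
  van 4: 900 = 900
  van 5: 900 = 900
  van 6: 700 + 300 = 1000
  van 7: 600 + 300 = 900
This matches the lower bound, so 7 is optimal.

7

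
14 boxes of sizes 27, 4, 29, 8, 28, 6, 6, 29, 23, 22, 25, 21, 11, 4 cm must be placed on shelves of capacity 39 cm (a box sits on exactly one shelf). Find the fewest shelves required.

Total = 29 + 29 + 28 + 27 + 25 + 23 + 22 + 21 + 11 + 8 + 6 + 6 + 4 + 4 = 243 cm.
Lower bound: ⌈243/39⌉ = 7 shelves.
Also, 8 boxes each exceed 39/2 cm, and no two of those can share a shelf, so at least 8 shelves are needed.
A packing using 8 shelves:
  shelf 1: 29 + 8 = 37
  shelf 2: 29 + 6 + 4 = 39
  shelf 3: 28 + 11 = 39
  shelf 4: 27 + 6 + 4 = 37
  shelf 5: 25 = 25
  shelf 6: 23 = 23
  shelf 7: 22 = 22
  shelf 8: 21 = 21
This matches the lower bound, so 8 is optimal.

8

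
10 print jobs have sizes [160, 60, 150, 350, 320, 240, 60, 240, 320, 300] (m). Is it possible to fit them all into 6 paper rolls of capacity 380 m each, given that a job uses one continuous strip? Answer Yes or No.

No

Total = 2200 m; ⌈2200/380⌉ = 6.
The bound of 6 does not rule out 6, but exhaustive search shows no assignment into 6 paper rolls of capacity 380 m exists — the minimum is 7.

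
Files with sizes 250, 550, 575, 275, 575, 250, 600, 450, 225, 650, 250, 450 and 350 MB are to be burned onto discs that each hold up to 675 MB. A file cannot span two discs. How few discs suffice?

10

Total = 650 + 600 + 575 + 575 + 550 + 450 + 450 + 350 + 275 + 250 + 250 + 250 + 225 = 5450 MB.
Lower bound: ⌈5450/675⌉ = 9 discs.
A packing using 10 discs:
  disc 1: 650 = 650
  disc 2: 600 = 600
  disc 3: 575 = 575
  disc 4: 575 = 575
  disc 5: 550 = 550
  disc 6: 450 + 225 = 675
  disc 7: 450 = 450
  disc 8: 350 + 275 = 625
  disc 9: 250 + 250 = 500
  disc 10: 250 = 250
No arrangement into 9 discs stays within capacity, so 10 is optimal.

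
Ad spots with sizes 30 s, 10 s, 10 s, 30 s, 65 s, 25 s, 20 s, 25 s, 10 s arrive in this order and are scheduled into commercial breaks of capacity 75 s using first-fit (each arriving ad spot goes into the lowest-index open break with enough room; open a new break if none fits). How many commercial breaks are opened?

  30 → break 1 (new)  [load 30/75]
  10 → break 1  [load 40/75]
  10 → break 1  [load 50/75]
  30 → break 2 (new)  [load 30/75]
  65 → break 3 (new)  [load 65/75]
  25 → break 1  [load 75/75]
  20 → break 2  [load 50/75]
  25 → break 2  [load 75/75]
  10 → break 3  [load 75/75]
3 commercial breaks opened.

3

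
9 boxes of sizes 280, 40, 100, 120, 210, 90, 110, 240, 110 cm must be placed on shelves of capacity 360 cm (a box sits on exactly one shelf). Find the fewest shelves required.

Total = 280 + 240 + 210 + 120 + 110 + 110 + 100 + 90 + 40 = 1300 cm.
Lower bound: ⌈1300/360⌉ = 4 shelves.
A packing using 4 shelves:
  shelf 1: 280 + 40 = 320
  shelf 2: 240 + 120 = 360
  shelf 3: 210 + 110 = 320
  shelf 4: 110 + 100 + 90 = 300
This matches the lower bound, so 4 is optimal.

4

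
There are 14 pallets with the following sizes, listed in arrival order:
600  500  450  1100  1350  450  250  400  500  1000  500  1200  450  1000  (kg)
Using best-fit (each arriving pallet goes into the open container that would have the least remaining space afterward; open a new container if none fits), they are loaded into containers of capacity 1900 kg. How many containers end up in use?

  600 → container 1 (new)  [load 600/1900]
  500 → container 1  [load 1100/1900]
  450 → container 1  [load 1550/1900]
  1100 → container 2 (new)  [load 1100/1900]
  1350 → container 3 (new)  [load 1350/1900]
  450 → container 3  [load 1800/1900]
  250 → container 1  [load 1800/1900]
  400 → container 2  [load 1500/1900]
  500 → container 4 (new)  [load 500/1900]
  1000 → container 4  [load 1500/1900]
  500 → container 5 (new)  [load 500/1900]
  1200 → container 5  [load 1700/1900]
  450 → container 6 (new)  [load 450/1900]
  1000 → container 6  [load 1450/1900]
6 containers opened.

6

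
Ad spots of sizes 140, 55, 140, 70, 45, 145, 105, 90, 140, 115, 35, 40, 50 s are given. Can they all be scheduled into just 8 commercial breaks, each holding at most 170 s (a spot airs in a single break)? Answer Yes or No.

A valid assignment using 8 commercial breaks:
  break 1: 145 = 145
  break 2: 140 = 140
  break 3: 140 = 140
  break 4: 140 = 140
  break 5: 115 + 55 = 170
  break 6: 105 + 50 = 155
  break 7: 90 + 70 = 160
  break 8: 45 + 40 + 35 = 120
Every load is within 170 s, so 8 commercial breaks suffice.

Yes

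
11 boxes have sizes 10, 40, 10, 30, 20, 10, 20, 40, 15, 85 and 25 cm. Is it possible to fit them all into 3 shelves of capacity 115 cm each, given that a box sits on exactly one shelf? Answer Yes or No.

A valid assignment using 3 shelves:
  shelf 1: 85 + 30 = 115
  shelf 2: 40 + 40 + 25 + 10 = 115
  shelf 3: 20 + 20 + 15 + 10 + 10 = 75
Every load is within 115 cm, so 3 shelves suffice.

Yes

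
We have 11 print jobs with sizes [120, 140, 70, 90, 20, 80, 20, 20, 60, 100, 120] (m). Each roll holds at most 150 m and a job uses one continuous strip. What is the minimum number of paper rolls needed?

Total = 140 + 120 + 120 + 100 + 90 + 80 + 70 + 60 + 20 + 20 + 20 = 840 m.
Lower bound: ⌈840/150⌉ = 6 paper rolls.
A packing using 6 paper rolls:
  roll 1: 140 = 140
  roll 2: 120 + 20 = 140
  roll 3: 120 + 20 = 140
  roll 4: 100 + 20 = 120
  roll 5: 90 + 60 = 150
  roll 6: 80 + 70 = 150
This matches the lower bound, so 6 is optimal.

6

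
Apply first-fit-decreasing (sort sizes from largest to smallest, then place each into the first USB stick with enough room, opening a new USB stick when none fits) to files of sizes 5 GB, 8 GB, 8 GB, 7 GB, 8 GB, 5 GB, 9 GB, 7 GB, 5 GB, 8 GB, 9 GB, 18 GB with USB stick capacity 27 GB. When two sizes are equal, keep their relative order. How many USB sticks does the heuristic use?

Sorted descending: 18, 9, 9, 8, 8, 8, 8, 7, 7, 5, 5, 5.
  18 → USB stick 1 (new)  [load 18/27]
  9 → USB stick 1  [load 27/27]
  9 → USB stick 2 (new)  [load 9/27]
  8 → USB stick 2  [load 17/27]
  8 → USB stick 2  [load 25/27]
  8 → USB stick 3 (new)  [load 8/27]
  8 → USB stick 3  [load 16/27]
  7 → USB stick 3  [load 23/27]
  7 → USB stick 4 (new)  [load 7/27]
  5 → USB stick 4  [load 12/27]
  5 → USB stick 4  [load 17/27]
  5 → USB stick 4  [load 22/27]
4 USB sticks opened.

4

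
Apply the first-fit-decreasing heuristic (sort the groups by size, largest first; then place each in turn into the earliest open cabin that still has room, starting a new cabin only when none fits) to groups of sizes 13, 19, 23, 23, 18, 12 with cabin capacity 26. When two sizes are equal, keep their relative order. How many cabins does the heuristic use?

5

Sorted descending: 23, 23, 19, 18, 13, 12.
  23 → cabin 1 (new)  [load 23/26]
  23 → cabin 2 (new)  [load 23/26]
  19 → cabin 3 (new)  [load 19/26]
  18 → cabin 4 (new)  [load 18/26]
  13 → cabin 5 (new)  [load 13/26]
  12 → cabin 5  [load 25/26]
5 cabins opened.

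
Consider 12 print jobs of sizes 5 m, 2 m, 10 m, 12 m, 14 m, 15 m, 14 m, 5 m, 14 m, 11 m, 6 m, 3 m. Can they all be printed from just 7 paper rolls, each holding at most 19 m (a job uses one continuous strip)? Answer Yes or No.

A valid assignment using 7 paper rolls:
  roll 1: 15 + 3 = 18
  roll 2: 14 + 5 = 19
  roll 3: 14 + 5 = 19
  roll 4: 14 + 2 = 16
  roll 5: 12 + 6 = 18
  roll 6: 11 = 11
  roll 7: 10 = 10
Every load is within 19 m, so 7 paper rolls suffice.

Yes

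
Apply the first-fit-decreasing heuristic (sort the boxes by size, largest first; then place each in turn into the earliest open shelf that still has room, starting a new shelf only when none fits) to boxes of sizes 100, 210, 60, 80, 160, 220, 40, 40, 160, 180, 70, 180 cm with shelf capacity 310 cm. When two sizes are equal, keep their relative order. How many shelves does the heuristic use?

Sorted descending: 220, 210, 180, 180, 160, 160, 100, 80, 70, 60, 40, 40.
  220 → shelf 1 (new)  [load 220/310]
  210 → shelf 2 (new)  [load 210/310]
  180 → shelf 3 (new)  [load 180/310]
  180 → shelf 4 (new)  [load 180/310]
  160 → shelf 5 (new)  [load 160/310]
  160 → shelf 6 (new)  [load 160/310]
  100 → shelf 2  [load 310/310]
  80 → shelf 1  [load 300/310]
  70 → shelf 3  [load 250/310]
  60 → shelf 3  [load 310/310]
  40 → shelf 4  [load 220/310]
  40 → shelf 4  [load 260/310]
6 shelves opened.

6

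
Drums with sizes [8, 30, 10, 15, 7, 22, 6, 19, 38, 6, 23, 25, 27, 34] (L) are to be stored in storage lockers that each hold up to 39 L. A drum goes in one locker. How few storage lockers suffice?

Total = 38 + 34 + 30 + 27 + 25 + 23 + 22 + 19 + 15 + 10 + 8 + 7 + 6 + 6 = 270 L.
Lower bound: ⌈270/39⌉ = 7 storage lockers.
A packing using 8 storage lockers:
  locker 1: 38 = 38
  locker 2: 34 = 34
  locker 3: 30 + 8 = 38
  locker 4: 27 + 10 = 37
  locker 5: 25 + 7 + 6 = 38
  locker 6: 23 + 15 = 38
  locker 7: 22 + 6 = 28
  locker 8: 19 = 19
No arrangement into 7 storage lockers stays within capacity, so 8 is optimal.

8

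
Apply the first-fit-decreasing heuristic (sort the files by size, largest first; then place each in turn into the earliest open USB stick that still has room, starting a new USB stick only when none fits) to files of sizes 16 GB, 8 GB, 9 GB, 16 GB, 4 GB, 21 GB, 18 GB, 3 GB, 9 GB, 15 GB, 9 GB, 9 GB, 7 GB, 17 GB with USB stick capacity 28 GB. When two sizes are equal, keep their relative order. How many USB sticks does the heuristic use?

6

Sorted descending: 21, 18, 17, 16, 16, 15, 9, 9, 9, 9, 8, 7, 4, 3.
  21 → USB stick 1 (new)  [load 21/28]
  18 → USB stick 2 (new)  [load 18/28]
  17 → USB stick 3 (new)  [load 17/28]
  16 → USB stick 4 (new)  [load 16/28]
  16 → USB stick 5 (new)  [load 16/28]
  15 → USB stick 6 (new)  [load 15/28]
  9 → USB stick 2  [load 27/28]
  9 → USB stick 3  [load 26/28]
  9 → USB stick 4  [load 25/28]
  9 → USB stick 5  [load 25/28]
  8 → USB stick 6  [load 23/28]
  7 → USB stick 1  [load 28/28]
  4 → USB stick 6  [load 27/28]
  3 → USB stick 4  [load 28/28]
6 USB sticks opened.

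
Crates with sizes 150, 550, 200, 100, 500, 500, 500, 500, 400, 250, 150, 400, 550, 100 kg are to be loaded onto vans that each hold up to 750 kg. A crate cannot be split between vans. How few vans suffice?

8

Total = 550 + 550 + 500 + 500 + 500 + 500 + 400 + 400 + 250 + 200 + 150 + 150 + 100 + 100 = 4850 kg.
Lower bound: ⌈4850/750⌉ = 7 vans.
Also, 8 crates each exceed 375 kg, and no two of those can share a van, so at least 8 vans are needed.
A packing using 8 vans:
  van 1: 550 + 200 = 750
  van 2: 550 + 150 = 700
  van 3: 500 + 250 = 750
  van 4: 500 + 150 + 100 = 750
  van 5: 500 + 100 = 600
  van 6: 500 = 500
  van 7: 400 = 400
  van 8: 400 = 400
This matches the lower bound, so 8 is optimal.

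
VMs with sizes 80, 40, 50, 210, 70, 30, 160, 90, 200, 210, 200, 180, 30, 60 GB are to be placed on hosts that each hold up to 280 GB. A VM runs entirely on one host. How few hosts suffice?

Total = 210 + 210 + 200 + 200 + 180 + 160 + 90 + 80 + 70 + 60 + 50 + 40 + 30 + 30 = 1610 GB.
Lower bound: ⌈1610/280⌉ = 6 hosts.
A packing using 6 hosts:
  host 1: 210 + 70 = 280
  host 2: 210 + 60 = 270
  host 3: 200 + 80 = 280
  host 4: 200 + 50 + 30 = 280
  host 5: 180 + 90 = 270
  host 6: 160 + 40 + 30 = 230
This matches the lower bound, so 6 is optimal.

6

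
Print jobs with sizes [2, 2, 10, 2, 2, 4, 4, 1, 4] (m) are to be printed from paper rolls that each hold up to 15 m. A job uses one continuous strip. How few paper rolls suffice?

Total = 10 + 4 + 4 + 4 + 2 + 2 + 2 + 2 + 1 = 31 m.
Lower bound: ⌈31/15⌉ = 3 paper rolls.
A packing using 3 paper rolls:
  roll 1: 10 + 4 + 1 = 15
  roll 2: 4 + 4 + 2 + 2 + 2 = 14
  roll 3: 2 = 2
This matches the lower bound, so 3 is optimal.

3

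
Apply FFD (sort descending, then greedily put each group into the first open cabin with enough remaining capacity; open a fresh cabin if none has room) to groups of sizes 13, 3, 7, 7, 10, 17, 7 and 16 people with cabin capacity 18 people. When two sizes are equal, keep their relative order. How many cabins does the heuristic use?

Sorted descending: 17, 16, 13, 10, 7, 7, 7, 3.
  17 → cabin 1 (new)  [load 17/18]
  16 → cabin 2 (new)  [load 16/18]
  13 → cabin 3 (new)  [load 13/18]
  10 → cabin 4 (new)  [load 10/18]
  7 → cabin 4  [load 17/18]
  7 → cabin 5 (new)  [load 7/18]
  7 → cabin 5  [load 14/18]
  3 → cabin 3  [load 16/18]
5 cabins opened.

5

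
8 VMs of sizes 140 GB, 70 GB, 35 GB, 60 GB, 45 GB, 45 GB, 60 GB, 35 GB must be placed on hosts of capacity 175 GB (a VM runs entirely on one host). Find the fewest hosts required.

3

Total = 140 + 70 + 60 + 60 + 45 + 45 + 35 + 35 = 490 GB.
Lower bound: ⌈490/175⌉ = 3 hosts.
A packing using 3 hosts:
  host 1: 140 + 35 = 175
  host 2: 70 + 60 + 45 = 175
  host 3: 60 + 45 + 35 = 140
This matches the lower bound, so 3 is optimal.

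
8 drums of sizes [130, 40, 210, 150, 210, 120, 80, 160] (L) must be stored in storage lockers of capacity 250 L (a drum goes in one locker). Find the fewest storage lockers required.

Total = 210 + 210 + 160 + 150 + 130 + 120 + 80 + 40 = 1100 L.
Lower bound: ⌈1100/250⌉ = 5 storage lockers.
A packing using 5 storage lockers:
  locker 1: 210 + 40 = 250
  locker 2: 210 = 210
  locker 3: 160 + 80 = 240
  locker 4: 150 = 150
  locker 5: 130 + 120 = 250
This matches the lower bound, so 5 is optimal.

5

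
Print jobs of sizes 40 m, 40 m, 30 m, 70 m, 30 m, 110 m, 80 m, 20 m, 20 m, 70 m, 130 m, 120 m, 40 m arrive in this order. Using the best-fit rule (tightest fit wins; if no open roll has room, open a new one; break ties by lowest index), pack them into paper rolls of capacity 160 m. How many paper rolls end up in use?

6

  40 → roll 1 (new)  [load 40/160]
  40 → roll 1  [load 80/160]
  30 → roll 1  [load 110/160]
  70 → roll 2 (new)  [load 70/160]
  30 → roll 1  [load 140/160]
  110 → roll 3 (new)  [load 110/160]
  80 → roll 2  [load 150/160]
  20 → roll 1  [load 160/160]
  20 → roll 3  [load 130/160]
  70 → roll 4 (new)  [load 70/160]
  130 → roll 5 (new)  [load 130/160]
  120 → roll 6 (new)  [load 120/160]
  40 → roll 6  [load 160/160]
6 paper rolls opened.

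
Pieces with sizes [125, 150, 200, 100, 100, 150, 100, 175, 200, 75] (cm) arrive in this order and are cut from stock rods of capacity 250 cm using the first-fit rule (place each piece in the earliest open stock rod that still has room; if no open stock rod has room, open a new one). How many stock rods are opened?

6

  125 → stock rod 1 (new)  [load 125/250]
  150 → stock rod 2 (new)  [load 150/250]
  200 → stock rod 3 (new)  [load 200/250]
  100 → stock rod 1  [load 225/250]
  100 → stock rod 2  [load 250/250]
  150 → stock rod 4 (new)  [load 150/250]
  100 → stock rod 4  [load 250/250]
  175 → stock rod 5 (new)  [load 175/250]
  200 → stock rod 6 (new)  [load 200/250]
  75 → stock rod 5  [load 250/250]
6 stock rods opened.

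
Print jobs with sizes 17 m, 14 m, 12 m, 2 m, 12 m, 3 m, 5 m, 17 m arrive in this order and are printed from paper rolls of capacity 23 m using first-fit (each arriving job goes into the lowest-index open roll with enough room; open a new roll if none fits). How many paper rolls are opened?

  17 → roll 1 (new)  [load 17/23]
  14 → roll 2 (new)  [load 14/23]
  12 → roll 3 (new)  [load 12/23]
  2 → roll 1  [load 19/23]
  12 → roll 4 (new)  [load 12/23]
  3 → roll 1  [load 22/23]
  5 → roll 2  [load 19/23]
  17 → roll 5 (new)  [load 17/23]
5 paper rolls opened.

5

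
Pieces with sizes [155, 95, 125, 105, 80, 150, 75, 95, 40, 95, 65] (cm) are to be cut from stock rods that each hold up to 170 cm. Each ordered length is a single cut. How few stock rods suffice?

Total = 155 + 150 + 125 + 105 + 95 + 95 + 95 + 80 + 75 + 65 + 40 = 1080 cm.
Lower bound: ⌈1080/170⌉ = 7 stock rods.
A packing using 8 stock rods:
  stock rod 1: 155 = 155
  stock rod 2: 150 = 150
  stock rod 3: 125 + 40 = 165
  stock rod 4: 105 + 65 = 170
  stock rod 5: 95 + 75 = 170
  stock rod 6: 95 = 95
  stock rod 7: 95 = 95
  stock rod 8: 80 = 80
No arrangement into 7 stock rods stays within capacity, so 8 is optimal.

8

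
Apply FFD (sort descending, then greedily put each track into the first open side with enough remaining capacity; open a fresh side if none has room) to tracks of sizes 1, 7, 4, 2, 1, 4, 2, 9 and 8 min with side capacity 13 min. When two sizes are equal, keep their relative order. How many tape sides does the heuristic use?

Sorted descending: 9, 8, 7, 4, 4, 2, 2, 1, 1.
  9 → side 1 (new)  [load 9/13]
  8 → side 2 (new)  [load 8/13]
  7 → side 3 (new)  [load 7/13]
  4 → side 1  [load 13/13]
  4 → side 2  [load 12/13]
  2 → side 3  [load 9/13]
  2 → side 3  [load 11/13]
  1 → side 2  [load 13/13]
  1 → side 3  [load 12/13]
3 tape sides opened.

3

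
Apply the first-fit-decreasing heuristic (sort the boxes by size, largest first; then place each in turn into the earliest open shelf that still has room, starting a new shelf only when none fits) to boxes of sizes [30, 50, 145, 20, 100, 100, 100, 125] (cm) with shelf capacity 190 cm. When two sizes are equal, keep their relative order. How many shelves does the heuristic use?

5

Sorted descending: 145, 125, 100, 100, 100, 50, 30, 20.
  145 → shelf 1 (new)  [load 145/190]
  125 → shelf 2 (new)  [load 125/190]
  100 → shelf 3 (new)  [load 100/190]
  100 → shelf 4 (new)  [load 100/190]
  100 → shelf 5 (new)  [load 100/190]
  50 → shelf 2  [load 175/190]
  30 → shelf 1  [load 175/190]
  20 → shelf 3  [load 120/190]
5 shelves opened.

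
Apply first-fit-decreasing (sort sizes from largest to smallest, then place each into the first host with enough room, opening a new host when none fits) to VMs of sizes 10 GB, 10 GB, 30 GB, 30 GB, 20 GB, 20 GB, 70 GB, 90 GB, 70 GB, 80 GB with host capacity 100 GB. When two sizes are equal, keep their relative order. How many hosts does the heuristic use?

Sorted descending: 90, 80, 70, 70, 30, 30, 20, 20, 10, 10.
  90 → host 1 (new)  [load 90/100]
  80 → host 2 (new)  [load 80/100]
  70 → host 3 (new)  [load 70/100]
  70 → host 4 (new)  [load 70/100]
  30 → host 3  [load 100/100]
  30 → host 4  [load 100/100]
  20 → host 2  [load 100/100]
  20 → host 5 (new)  [load 20/100]
  10 → host 1  [load 100/100]
  10 → host 5  [load 30/100]
5 hosts opened.

5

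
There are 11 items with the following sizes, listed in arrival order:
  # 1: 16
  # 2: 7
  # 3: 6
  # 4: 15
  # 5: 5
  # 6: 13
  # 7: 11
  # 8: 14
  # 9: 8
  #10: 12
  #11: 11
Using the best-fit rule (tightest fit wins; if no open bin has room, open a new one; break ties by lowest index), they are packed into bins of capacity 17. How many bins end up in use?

  16 → bin 1 (new)  [load 16/17]
  7 → bin 2 (new)  [load 7/17]
  6 → bin 2  [load 13/17]
  15 → bin 3 (new)  [load 15/17]
  5 → bin 4 (new)  [load 5/17]
  13 → bin 5 (new)  [load 13/17]
  11 → bin 4  [load 16/17]
  14 → bin 6 (new)  [load 14/17]
  8 → bin 7 (new)  [load 8/17]
  12 → bin 8 (new)  [load 12/17]
  11 → bin 9 (new)  [load 11/17]
9 bins opened.

9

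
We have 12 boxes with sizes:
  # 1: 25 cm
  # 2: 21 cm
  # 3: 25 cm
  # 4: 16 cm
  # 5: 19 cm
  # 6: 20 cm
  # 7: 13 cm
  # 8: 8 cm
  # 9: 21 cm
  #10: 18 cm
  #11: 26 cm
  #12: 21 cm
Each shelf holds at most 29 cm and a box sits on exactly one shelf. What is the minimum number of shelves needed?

10

Total = 26 + 25 + 25 + 21 + 21 + 21 + 20 + 19 + 18 + 16 + 13 + 8 = 233 cm.
Lower bound: ⌈233/29⌉ = 9 shelves.
Also, 10 boxes each exceed 29/2 cm, and no two of those can share a shelf, so at least 10 shelves are needed.
A packing using 10 shelves:
  shelf 1: 26 = 26
  shelf 2: 25 = 25
  shelf 3: 25 = 25
  shelf 4: 21 + 8 = 29
  shelf 5: 21 = 21
  shelf 6: 21 = 21
  shelf 7: 20 = 20
  shelf 8: 19 = 19
  shelf 9: 18 = 18
  shelf 10: 16 + 13 = 29
This matches the lower bound, so 10 is optimal.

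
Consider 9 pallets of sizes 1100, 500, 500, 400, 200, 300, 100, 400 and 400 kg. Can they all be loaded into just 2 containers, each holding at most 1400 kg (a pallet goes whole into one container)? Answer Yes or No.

No

Total = 3900 kg; ⌈3900/1400⌉ = 3.
At least 3 containers are required, but only 2 are allowed.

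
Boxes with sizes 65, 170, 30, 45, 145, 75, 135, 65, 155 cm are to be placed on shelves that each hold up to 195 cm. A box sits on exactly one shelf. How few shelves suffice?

6

Total = 170 + 155 + 145 + 135 + 75 + 65 + 65 + 45 + 30 = 885 cm.
Lower bound: ⌈885/195⌉ = 5 shelves.
A packing using 6 shelves:
  shelf 1: 170 = 170
  shelf 2: 155 + 30 = 185
  shelf 3: 145 + 45 = 190
  shelf 4: 135 = 135
  shelf 5: 75 + 65 = 140
  shelf 6: 65 = 65
No arrangement into 5 shelves stays within capacity, so 6 is optimal.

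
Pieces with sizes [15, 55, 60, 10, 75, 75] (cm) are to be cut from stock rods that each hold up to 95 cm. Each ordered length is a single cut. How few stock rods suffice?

4

Total = 75 + 75 + 60 + 55 + 15 + 10 = 290 cm.
Lower bound: ⌈290/95⌉ = 4 stock rods.
A packing using 4 stock rods:
  stock rod 1: 75 + 15 = 90
  stock rod 2: 75 + 10 = 85
  stock rod 3: 60 = 60
  stock rod 4: 55 = 55
This matches the lower bound, so 4 is optimal.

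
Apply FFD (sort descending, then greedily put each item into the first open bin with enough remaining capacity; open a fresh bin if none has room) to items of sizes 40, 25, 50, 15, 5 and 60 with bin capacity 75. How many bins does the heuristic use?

Sorted descending: 60, 50, 40, 25, 15, 5.
  60 → bin 1 (new)  [load 60/75]
  50 → bin 2 (new)  [load 50/75]
  40 → bin 3 (new)  [load 40/75]
  25 → bin 2  [load 75/75]
  15 → bin 1  [load 75/75]
  5 → bin 3  [load 45/75]
3 bins opened.

3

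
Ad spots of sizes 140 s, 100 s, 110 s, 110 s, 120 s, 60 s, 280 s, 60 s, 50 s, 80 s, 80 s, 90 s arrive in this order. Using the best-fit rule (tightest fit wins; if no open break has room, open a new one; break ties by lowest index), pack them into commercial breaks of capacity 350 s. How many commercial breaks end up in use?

4

  140 → break 1 (new)  [load 140/350]
  100 → break 1  [load 240/350]
  110 → break 1  [load 350/350]
  110 → break 2 (new)  [load 110/350]
  120 → break 2  [load 230/350]
  60 → break 2  [load 290/350]
  280 → break 3 (new)  [load 280/350]
  60 → break 2  [load 350/350]
  50 → break 3  [load 330/350]
  80 → break 4 (new)  [load 80/350]
  80 → break 4  [load 160/350]
  90 → break 4  [load 250/350]
4 commercial breaks opened.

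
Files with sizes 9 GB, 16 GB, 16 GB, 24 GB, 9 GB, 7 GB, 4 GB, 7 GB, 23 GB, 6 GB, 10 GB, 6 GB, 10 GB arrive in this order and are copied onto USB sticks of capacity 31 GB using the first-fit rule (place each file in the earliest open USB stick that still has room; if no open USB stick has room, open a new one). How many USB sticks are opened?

  9 → USB stick 1 (new)  [load 9/31]
  16 → USB stick 1  [load 25/31]
  16 → USB stick 2 (new)  [load 16/31]
  24 → USB stick 3 (new)  [load 24/31]
  9 → USB stick 2  [load 25/31]
  7 → USB stick 3  [load 31/31]
  4 → USB stick 1  [load 29/31]
  7 → USB stick 4 (new)  [load 7/31]
  23 → USB stick 4  [load 30/31]
  6 → USB stick 2  [load 31/31]
  10 → USB stick 5 (new)  [load 10/31]
  6 → USB stick 5  [load 16/31]
  10 → USB stick 5  [load 26/31]
5 USB sticks opened.

5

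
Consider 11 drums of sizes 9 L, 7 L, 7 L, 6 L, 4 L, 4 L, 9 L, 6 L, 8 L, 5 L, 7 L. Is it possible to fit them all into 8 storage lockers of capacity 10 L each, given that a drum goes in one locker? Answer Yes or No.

No

Total = 72 L; ⌈72/10⌉ = 8.
The bound of 8 does not rule out 8, but exhaustive search shows no assignment into 8 storage lockers of capacity 10 L exists — the minimum is 9.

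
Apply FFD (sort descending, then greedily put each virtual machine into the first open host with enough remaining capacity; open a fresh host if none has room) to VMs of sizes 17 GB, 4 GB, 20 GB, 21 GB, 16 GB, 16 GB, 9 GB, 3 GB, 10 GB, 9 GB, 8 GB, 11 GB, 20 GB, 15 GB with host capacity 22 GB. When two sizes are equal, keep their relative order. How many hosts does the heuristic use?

10

Sorted descending: 21, 20, 20, 17, 16, 16, 15, 11, 10, 9, 9, 8, 4, 3.
  21 → host 1 (new)  [load 21/22]
  20 → host 2 (new)  [load 20/22]
  20 → host 3 (new)  [load 20/22]
  17 → host 4 (new)  [load 17/22]
  16 → host 5 (new)  [load 16/22]
  16 → host 6 (new)  [load 16/22]
  15 → host 7 (new)  [load 15/22]
  11 → host 8 (new)  [load 11/22]
  10 → host 8  [load 21/22]
  9 → host 9 (new)  [load 9/22]
  9 → host 9  [load 18/22]
  8 → host 10 (new)  [load 8/22]
  4 → host 4  [load 21/22]
  3 → host 5  [load 19/22]
10 hosts opened.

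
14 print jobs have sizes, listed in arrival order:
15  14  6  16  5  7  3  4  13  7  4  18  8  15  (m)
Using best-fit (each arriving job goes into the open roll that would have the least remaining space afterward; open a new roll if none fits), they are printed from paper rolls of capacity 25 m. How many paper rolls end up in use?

6

  15 → roll 1 (new)  [load 15/25]
  14 → roll 2 (new)  [load 14/25]
  6 → roll 1  [load 21/25]
  16 → roll 3 (new)  [load 16/25]
  5 → roll 3  [load 21/25]
  7 → roll 2  [load 21/25]
  3 → roll 1  [load 24/25]
  4 → roll 2  [load 25/25]
  13 → roll 4 (new)  [load 13/25]
  7 → roll 4  [load 20/25]
  4 → roll 3  [load 25/25]
  18 → roll 5 (new)  [load 18/25]
  8 → roll 6 (new)  [load 8/25]
  15 → roll 6  [load 23/25]
6 paper rolls opened.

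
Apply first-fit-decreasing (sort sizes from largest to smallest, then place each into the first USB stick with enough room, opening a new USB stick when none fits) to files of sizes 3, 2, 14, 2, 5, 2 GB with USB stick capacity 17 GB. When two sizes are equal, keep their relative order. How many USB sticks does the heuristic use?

2

Sorted descending: 14, 5, 3, 2, 2, 2.
  14 → USB stick 1 (new)  [load 14/17]
  5 → USB stick 2 (new)  [load 5/17]
  3 → USB stick 1  [load 17/17]
  2 → USB stick 2  [load 7/17]
  2 → USB stick 2  [load 9/17]
  2 → USB stick 2  [load 11/17]
2 USB sticks opened.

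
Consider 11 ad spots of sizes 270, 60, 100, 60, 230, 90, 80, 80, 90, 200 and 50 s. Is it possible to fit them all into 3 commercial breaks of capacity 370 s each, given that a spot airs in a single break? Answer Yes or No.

No

Total = 1310 s; ⌈1310/370⌉ = 4.
At least 4 commercial breaks are required, but only 3 are allowed.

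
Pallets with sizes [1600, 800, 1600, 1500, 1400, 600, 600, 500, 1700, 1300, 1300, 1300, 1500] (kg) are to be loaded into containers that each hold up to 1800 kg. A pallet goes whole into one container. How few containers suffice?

Total = 1700 + 1600 + 1600 + 1500 + 1500 + 1400 + 1300 + 1300 + 1300 + 800 + 600 + 600 + 500 = 15700 kg.
Lower bound: ⌈15700/1800⌉ = 9 containers.
A packing using 11 containers:
  container 1: 1700 = 1700
  container 2: 1600 = 1600
  container 3: 1600 = 1600
  container 4: 1500 = 1500
  container 5: 1500 = 1500
  container 6: 1400 = 1400
  container 7: 1300 + 500 = 1800
  container 8: 1300 = 1300
  container 9: 1300 = 1300
  container 10: 800 + 600 = 1400
  container 11: 600 = 600
No arrangement into 10 containers stays within capacity, so 11 is optimal.

11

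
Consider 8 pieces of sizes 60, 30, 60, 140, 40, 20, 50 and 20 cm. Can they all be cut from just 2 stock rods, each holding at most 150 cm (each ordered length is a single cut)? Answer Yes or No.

No

Total = 420 cm; ⌈420/150⌉ = 3.
At least 3 stock rods are required, but only 2 are allowed.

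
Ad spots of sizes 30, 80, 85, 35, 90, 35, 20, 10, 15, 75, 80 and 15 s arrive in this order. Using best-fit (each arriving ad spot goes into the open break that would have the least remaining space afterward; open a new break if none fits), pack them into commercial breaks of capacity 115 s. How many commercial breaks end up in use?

  30 → break 1 (new)  [load 30/115]
  80 → break 1  [load 110/115]
  85 → break 2 (new)  [load 85/115]
  35 → break 3 (new)  [load 35/115]
  90 → break 4 (new)  [load 90/115]
  35 → break 3  [load 70/115]
  20 → break 4  [load 110/115]
  10 → break 2  [load 95/115]
  15 → break 2  [load 110/115]
  75 → break 5 (new)  [load 75/115]
  80 → break 6 (new)  [load 80/115]
  15 → break 6  [load 95/115]
6 commercial breaks opened.

6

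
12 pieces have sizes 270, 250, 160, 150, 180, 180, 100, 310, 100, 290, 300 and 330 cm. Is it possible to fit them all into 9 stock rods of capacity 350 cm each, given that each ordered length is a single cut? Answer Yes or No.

Yes

A valid assignment using 9 stock rods:
  stock rod 1: 330 = 330
  stock rod 2: 310 = 310
  stock rod 3: 300 = 300
  stock rod 4: 290 = 290
  stock rod 5: 270 = 270
  stock rod 6: 250 + 100 = 350
  stock rod 7: 180 + 160 = 340
  stock rod 8: 180 + 150 = 330
  stock rod 9: 100 = 100
Every load is within 350 cm, so 9 stock rods suffice.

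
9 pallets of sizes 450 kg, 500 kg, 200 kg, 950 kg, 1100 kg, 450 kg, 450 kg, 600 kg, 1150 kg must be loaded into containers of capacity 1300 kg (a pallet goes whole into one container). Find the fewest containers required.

6

Total = 1150 + 1100 + 950 + 600 + 500 + 450 + 450 + 450 + 200 = 5850 kg.
Lower bound: ⌈5850/1300⌉ = 5 containers.
A packing using 6 containers:
  container 1: 1150 = 1150
  container 2: 1100 + 200 = 1300
  container 3: 950 = 950
  container 4: 600 + 500 = 1100
  container 5: 450 + 450 = 900
  container 6: 450 = 450
No arrangement into 5 containers stays within capacity, so 6 is optimal.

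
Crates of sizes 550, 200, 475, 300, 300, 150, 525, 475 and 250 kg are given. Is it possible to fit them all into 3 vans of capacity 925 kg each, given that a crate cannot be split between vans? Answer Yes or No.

Total = 3225 kg; ⌈3225/925⌉ = 4.
At least 4 vans are required, but only 3 are allowed.

No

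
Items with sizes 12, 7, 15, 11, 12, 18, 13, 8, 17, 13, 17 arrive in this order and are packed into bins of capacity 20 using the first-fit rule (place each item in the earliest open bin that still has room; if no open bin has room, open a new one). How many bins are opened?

  12 → bin 1 (new)  [load 12/20]
  7 → bin 1  [load 19/20]
  15 → bin 2 (new)  [load 15/20]
  11 → bin 3 (new)  [load 11/20]
  12 → bin 4 (new)  [load 12/20]
  18 → bin 5 (new)  [load 18/20]
  13 → bin 6 (new)  [load 13/20]
  8 → bin 3  [load 19/20]
  17 → bin 7 (new)  [load 17/20]
  13 → bin 8 (new)  [load 13/20]
  17 → bin 9 (new)  [load 17/20]
9 bins opened.

9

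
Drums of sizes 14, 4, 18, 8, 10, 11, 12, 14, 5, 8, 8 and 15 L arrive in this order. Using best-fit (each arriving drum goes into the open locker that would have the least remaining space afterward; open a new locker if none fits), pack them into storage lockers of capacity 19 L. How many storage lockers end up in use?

8

  14 → locker 1 (new)  [load 14/19]
  4 → locker 1  [load 18/19]
  18 → locker 2 (new)  [load 18/19]
  8 → locker 3 (new)  [load 8/19]
  10 → locker 3  [load 18/19]
  11 → locker 4 (new)  [load 11/19]
  12 → locker 5 (new)  [load 12/19]
  14 → locker 6 (new)  [load 14/19]
  5 → locker 6  [load 19/19]
  8 → locker 4  [load 19/19]
  8 → locker 7 (new)  [load 8/19]
  15 → locker 8 (new)  [load 15/19]
8 storage lockers opened.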